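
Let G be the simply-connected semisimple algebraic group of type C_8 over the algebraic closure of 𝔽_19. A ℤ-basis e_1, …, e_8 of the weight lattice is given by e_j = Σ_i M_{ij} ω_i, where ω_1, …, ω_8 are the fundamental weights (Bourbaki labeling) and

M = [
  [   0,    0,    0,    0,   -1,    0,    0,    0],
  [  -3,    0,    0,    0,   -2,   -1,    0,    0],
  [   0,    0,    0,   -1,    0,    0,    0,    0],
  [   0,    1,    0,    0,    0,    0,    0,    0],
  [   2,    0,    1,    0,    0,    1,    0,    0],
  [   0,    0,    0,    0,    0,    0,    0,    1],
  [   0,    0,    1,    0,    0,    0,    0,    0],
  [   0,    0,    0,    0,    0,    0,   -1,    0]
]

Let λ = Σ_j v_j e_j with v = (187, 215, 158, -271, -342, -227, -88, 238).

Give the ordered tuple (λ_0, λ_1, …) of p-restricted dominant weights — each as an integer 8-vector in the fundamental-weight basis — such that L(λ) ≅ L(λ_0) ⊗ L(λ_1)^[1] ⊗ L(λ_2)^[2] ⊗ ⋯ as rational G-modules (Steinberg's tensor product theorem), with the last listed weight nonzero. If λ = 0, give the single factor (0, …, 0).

Converting to the ω-basis (c_i = row i of M dotted with v = (187, 215, 158, -271, -342, -227, -88, 238)):
  c_1 = (0)·(187) + (0)·(215) + (0)·(158) + (0)·(-271) + (-1)·(-342) + (0)·(-227) + (0)·(-88) + (0)·(238) = 342
  c_2 = (-3)·(187) + (0)·(215) + (0)·(158) + (0)·(-271) + (-2)·(-342) + (-1)·(-227) + (0)·(-88) + (0)·(238) = 350
  c_3 = (0)·(187) + (0)·(215) + (0)·(158) + (-1)·(-271) + (0)·(-342) + (0)·(-227) + (0)·(-88) + (0)·(238) = 271
  c_4 = (0)·(187) + (1)·(215) + (0)·(158) + (0)·(-271) + (0)·(-342) + (0)·(-227) + (0)·(-88) + (0)·(238) = 215
  c_5 = (2)·(187) + (0)·(215) + (1)·(158) + (0)·(-271) + (0)·(-342) + (1)·(-227) + (0)·(-88) + (0)·(238) = 305
  c_6 = (0)·(187) + (0)·(215) + (0)·(158) + (0)·(-271) + (0)·(-342) + (0)·(-227) + (0)·(-88) + (1)·(238) = 238
  c_7 = (0)·(187) + (0)·(215) + (1)·(158) + (0)·(-271) + (0)·(-342) + (0)·(-227) + (0)·(-88) + (0)·(238) = 158
  c_8 = (0)·(187) + (0)·(215) + (0)·(158) + (0)·(-271) + (0)·(-342) + (0)·(-227) + (-1)·(-88) + (0)·(238) = 88
p = 19; digits c_i = Σ_j d_{ij}·19^j, 0 ≤ d_{ij} < 19:
  c_1 = 342 = 0·19^0 + 18·19^1
  c_2 = 350 = 8·19^0 + 18·19^1
  c_3 = 271 = 5·19^0 + 14·19^1
  c_4 = 215 = 6·19^0 + 11·19^1
  c_5 = 305 = 1·19^0 + 16·19^1
  c_6 = 238 = 10·19^0 + 12·19^1
  c_7 = 158 = 6·19^0 + 8·19^1
  c_8 = 88 = 12·19^0 + 4·19^1
Factor λ_0 = (0, 8, 5, 6, 1, 10, 6, 12)
Factor λ_1 = (18, 18, 14, 11, 16, 12, 8, 4)

((0, 8, 5, 6, 1, 10, 6, 12), (18, 18, 14, 11, 16, 12, 8, 4))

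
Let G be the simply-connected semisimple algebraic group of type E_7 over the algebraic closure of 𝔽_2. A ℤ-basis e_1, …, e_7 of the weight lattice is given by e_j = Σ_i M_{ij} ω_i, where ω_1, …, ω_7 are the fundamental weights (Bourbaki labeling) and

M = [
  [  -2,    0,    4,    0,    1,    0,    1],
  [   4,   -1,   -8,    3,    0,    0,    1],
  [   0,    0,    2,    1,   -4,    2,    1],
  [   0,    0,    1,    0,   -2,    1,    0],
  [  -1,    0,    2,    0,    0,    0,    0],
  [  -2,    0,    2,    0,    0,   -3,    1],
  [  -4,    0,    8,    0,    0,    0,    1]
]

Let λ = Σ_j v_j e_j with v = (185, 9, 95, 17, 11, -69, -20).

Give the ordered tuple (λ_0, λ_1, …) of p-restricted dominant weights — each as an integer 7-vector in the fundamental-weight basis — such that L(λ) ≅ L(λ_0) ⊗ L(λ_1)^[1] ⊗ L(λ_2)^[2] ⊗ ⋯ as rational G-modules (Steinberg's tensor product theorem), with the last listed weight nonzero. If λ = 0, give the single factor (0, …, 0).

Change of basis e → ω: c = M·v where v = (185, 9, 95, 17, 11, -69, -20):
  c_1 = -2*185 + 0*9 + 4*95 + 0*17 + 1*11 + 0*-69 + 1*-20 = 1
  c_2 = 4*185 + -1*9 + -8*95 + 3*17 + 0*11 + 0*-69 + 1*-20 = 2
  c_3 = 0*185 + 0*9 + 2*95 + 1*17 + -4*11 + 2*-69 + 1*-20 = 5
  c_4 = 0*185 + 0*9 + 1*95 + 0*17 + -2*11 + 1*-69 + 0*-20 = 4
  c_5 = -1*185 + 0*9 + 2*95 + 0*17 + 0*11 + 0*-69 + 0*-20 = 5
  c_6 = -2*185 + 0*9 + 2*95 + 0*17 + 0*11 + -3*-69 + 1*-20 = 7
  c_7 = -4*185 + 0*9 + 8*95 + 0*17 + 0*11 + 0*-69 + 1*-20 = 0
Writing each c_i in base p = 2:
  c_1 = 1 = 1·2^0
  c_2 = 2 = 0·2^0 + 1·2^1
  c_3 = 5 = 1·2^0 + 0·2^1 + 1·2^2
  c_4 = 4 = 0·2^0 + 0·2^1 + 1·2^2
  c_5 = 5 = 1·2^0 + 0·2^1 + 1·2^2
  c_6 = 7 = 1·2^0 + 1·2^1 + 1·2^2
  c_7 = 0
Factor λ_0 = (1, 0, 1, 0, 1, 1, 0)
Factor λ_1 = (0, 1, 0, 0, 0, 1, 0)
Factor λ_2 = (0, 0, 1, 1, 1, 1, 0)

((1, 0, 1, 0, 1, 1, 0), (0, 1, 0, 0, 0, 1, 0), (0, 0, 1, 1, 1, 1, 0))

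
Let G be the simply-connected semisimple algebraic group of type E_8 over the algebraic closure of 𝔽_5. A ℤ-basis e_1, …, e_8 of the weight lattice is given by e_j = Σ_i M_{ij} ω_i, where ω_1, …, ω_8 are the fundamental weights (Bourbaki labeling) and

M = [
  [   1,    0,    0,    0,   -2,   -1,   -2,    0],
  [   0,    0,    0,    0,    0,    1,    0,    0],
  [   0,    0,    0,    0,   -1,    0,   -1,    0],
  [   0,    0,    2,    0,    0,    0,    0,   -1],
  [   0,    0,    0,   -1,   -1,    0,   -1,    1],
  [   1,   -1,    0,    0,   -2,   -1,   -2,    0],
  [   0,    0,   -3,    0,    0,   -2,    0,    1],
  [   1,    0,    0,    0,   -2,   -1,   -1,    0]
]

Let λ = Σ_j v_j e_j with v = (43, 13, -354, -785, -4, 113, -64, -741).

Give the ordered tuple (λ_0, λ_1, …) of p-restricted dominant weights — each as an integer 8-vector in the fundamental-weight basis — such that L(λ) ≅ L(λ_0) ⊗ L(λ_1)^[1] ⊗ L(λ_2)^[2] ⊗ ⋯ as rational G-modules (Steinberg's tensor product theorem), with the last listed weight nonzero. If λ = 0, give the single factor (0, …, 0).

Change of basis e → ω: c = M·v where v = (43, 13, -354, -785, -4, 113, -64, -741):
  c_1 = 1·43 + 0·13 + (0)·(-354) + (0)·(-785) + (-2)·(-4) + (-1)·(113) + (-2)·(-64) + (0)·(-741) = 66
  c_2 = 0·43 + 0·13 + (0)·(-354) + (0)·(-785) + (0)·(-4) + 1·113 + (0)·(-64) + (0)·(-741) = 113
  c_3 = 0·43 + 0·13 + (0)·(-354) + (0)·(-785) + (-1)·(-4) + 0·113 + (-1)·(-64) + (0)·(-741) = 68
  c_4 = 0·43 + 0·13 + (2)·(-354) + (0)·(-785) + (0)·(-4) + 0·113 + (0)·(-64) + (-1)·(-741) = 33
  c_5 = 0·43 + 0·13 + (0)·(-354) + (-1)·(-785) + (-1)·(-4) + 0·113 + (-1)·(-64) + (1)·(-741) = 112
  c_6 = 1·43 + (-1)·(13) + (0)·(-354) + (0)·(-785) + (-2)·(-4) + (-1)·(113) + (-2)·(-64) + (0)·(-741) = 53
  c_7 = 0·43 + 0·13 + (-3)·(-354) + (0)·(-785) + (0)·(-4) + (-2)·(113) + (0)·(-64) + (1)·(-741) = 95
  c_8 = 1·43 + 0·13 + (0)·(-354) + (0)·(-785) + (-2)·(-4) + (-1)·(113) + (-1)·(-64) + (0)·(-741) = 2
p = 5; digits c_i = Σ_j d_{ij}·5^j, 0 ≤ d_{ij} < 5:
  c_1 = 66 = 1·5^0 + 3·5^1 + 2·5^2
  c_2 = 113 = 3·5^0 + 2·5^1 + 4·5^2
  c_3 = 68 = 3·5^0 + 3·5^1 + 2·5^2
  c_4 = 33 = 3·5^0 + 1·5^1 + 1·5^2
  c_5 = 112 = 2·5^0 + 2·5^1 + 4·5^2
  c_6 = 53 = 3·5^0 + 0·5^1 + 2·5^2
  c_7 = 95 = 0·5^0 + 4·5^1 + 3·5^2
  c_8 = 2 = 2·5^0
p-restricted factor λ_0 = (1, 3, 3, 3, 2, 3, 0, 2)
p-restricted factor λ_1 = (3, 2, 3, 1, 2, 0, 4, 0)
p-restricted factor λ_2 = (2, 4, 2, 1, 4, 2, 3, 0)

((1, 3, 3, 3, 2, 3, 0, 2), (3, 2, 3, 1, 2, 0, 4, 0), (2, 4, 2, 1, 4, 2, 3, 0))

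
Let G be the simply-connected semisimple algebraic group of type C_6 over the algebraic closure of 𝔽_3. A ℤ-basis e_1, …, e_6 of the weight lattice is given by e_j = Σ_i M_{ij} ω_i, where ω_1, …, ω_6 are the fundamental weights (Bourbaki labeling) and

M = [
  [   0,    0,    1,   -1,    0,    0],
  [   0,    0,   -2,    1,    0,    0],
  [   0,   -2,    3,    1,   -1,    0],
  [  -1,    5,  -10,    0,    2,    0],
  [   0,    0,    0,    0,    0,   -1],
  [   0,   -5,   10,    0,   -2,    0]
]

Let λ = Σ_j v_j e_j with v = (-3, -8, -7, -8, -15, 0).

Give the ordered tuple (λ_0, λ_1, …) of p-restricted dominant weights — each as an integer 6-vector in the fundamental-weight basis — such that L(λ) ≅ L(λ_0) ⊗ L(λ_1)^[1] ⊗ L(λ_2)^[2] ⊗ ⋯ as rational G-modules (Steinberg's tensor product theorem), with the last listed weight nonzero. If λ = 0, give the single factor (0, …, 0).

((1, 0, 2, 0, 0, 0), (0, 2, 0, 1, 0, 0))

Compute c_i = Σ_j M_{ij} v_j with v = (-3, -8, -7, -8, -15, 0):
  c_1 = (0)·(-3) + (0)·(-8) + (1)·(-7) + (-1)·(-8) + (0)·(-15) + (0)·(0) = 1
  c_2 = (0)·(-3) + (0)·(-8) + (-2)·(-7) + (1)·(-8) + (0)·(-15) + (0)·(0) = 6
  c_3 = (0)·(-3) + (-2)·(-8) + (3)·(-7) + (1)·(-8) + (-1)·(-15) + (0)·(0) = 2
  c_4 = (-1)·(-3) + (5)·(-8) + (-10)·(-7) + (0)·(-8) + (2)·(-15) + (0)·(0) = 3
  c_5 = (0)·(-3) + (0)·(-8) + (0)·(-7) + (0)·(-8) + (0)·(-15) + (-1)·(0) = 0
  c_6 = (0)·(-3) + (-5)·(-8) + (10)·(-7) + (0)·(-8) + (-2)·(-15) + (0)·(0) = 0
Writing each c_i in base p = 3:
  c_1 = 1 = 1·3^0
  c_2 = 6 = 0·3^0 + 2·3^1
  c_3 = 2 = 2·3^0
  c_4 = 3 = 0·3^0 + 1·3^1
  c_5 = 0
  c_6 = 0
Factor λ_0 = (1, 0, 2, 0, 0, 0)
Factor λ_1 = (0, 2, 0, 1, 0, 0)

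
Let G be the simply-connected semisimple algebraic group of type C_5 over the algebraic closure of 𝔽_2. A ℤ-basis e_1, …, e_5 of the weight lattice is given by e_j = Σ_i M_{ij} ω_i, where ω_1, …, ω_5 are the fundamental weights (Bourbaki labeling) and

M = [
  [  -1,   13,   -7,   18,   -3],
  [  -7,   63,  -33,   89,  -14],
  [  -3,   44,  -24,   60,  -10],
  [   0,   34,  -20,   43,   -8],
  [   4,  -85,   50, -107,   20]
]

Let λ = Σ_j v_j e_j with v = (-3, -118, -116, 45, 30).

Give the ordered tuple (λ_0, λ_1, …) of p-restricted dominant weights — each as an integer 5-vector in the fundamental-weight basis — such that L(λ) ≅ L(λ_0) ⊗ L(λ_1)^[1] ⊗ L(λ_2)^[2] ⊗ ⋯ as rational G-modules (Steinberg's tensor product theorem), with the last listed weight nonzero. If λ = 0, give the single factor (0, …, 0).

((1, 0, 1, 1, 1), (0, 0, 0, 1, 1))

ω-coordinates c = M·v, v = (-3, -118, -116, 45, 30):
  c_1 = (-1)·(-3) + (13)·(-118) + (-7)·(-116) + (18)·(45) + (-3)·(30) = 1
  c_2 = (-7)·(-3) + (63)·(-118) + (-33)·(-116) + (89)·(45) + (-14)·(30) = 0
  c_3 = (-3)·(-3) + (44)·(-118) + (-24)·(-116) + (60)·(45) + (-10)·(30) = 1
  c_4 = (0)·(-3) + (34)·(-118) + (-20)·(-116) + (43)·(45) + (-8)·(30) = 3
  c_5 = (4)·(-3) + (-85)·(-118) + (50)·(-116) + (-107)·(45) + (20)·(30) = 3
Expand coordinatewise in base 2:
  c_1 = 1 = 1·2^0
  c_2 = 0
  c_3 = 1 = 1·2^0
  c_4 = 3 = 1·2^0 + 1·2^1
  c_5 = 3 = 1·2^0 + 1·2^1
p-restricted factor λ_0 = (1, 0, 1, 1, 1)
p-restricted factor λ_1 = (0, 0, 0, 1, 1)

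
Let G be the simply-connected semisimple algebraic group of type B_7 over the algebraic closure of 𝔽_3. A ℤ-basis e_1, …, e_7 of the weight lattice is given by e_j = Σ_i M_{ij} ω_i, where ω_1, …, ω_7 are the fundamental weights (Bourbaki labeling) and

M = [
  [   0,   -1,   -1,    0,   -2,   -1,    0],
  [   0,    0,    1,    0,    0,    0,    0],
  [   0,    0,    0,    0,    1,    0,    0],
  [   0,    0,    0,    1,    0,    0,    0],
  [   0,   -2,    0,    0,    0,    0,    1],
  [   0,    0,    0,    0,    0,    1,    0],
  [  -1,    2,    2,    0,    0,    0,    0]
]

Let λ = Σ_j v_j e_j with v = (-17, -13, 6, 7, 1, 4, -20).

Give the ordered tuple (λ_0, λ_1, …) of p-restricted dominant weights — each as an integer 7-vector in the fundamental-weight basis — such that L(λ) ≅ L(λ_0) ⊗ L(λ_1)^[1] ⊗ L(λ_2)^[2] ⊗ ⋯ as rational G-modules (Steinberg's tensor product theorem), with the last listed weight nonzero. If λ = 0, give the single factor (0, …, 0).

Compute c_i = Σ_j M_{ij} v_j with v = (-17, -13, 6, 7, 1, 4, -20):
  c_1 = 0*-17 + -1*-13 + -1*6 + 0*7 + -2*1 + -1*4 + 0*-20 = 1
  c_2 = 0*-17 + 0*-13 + 1*6 + 0*7 + 0*1 + 0*4 + 0*-20 = 6
  c_3 = 0*-17 + 0*-13 + 0*6 + 0*7 + 1*1 + 0*4 + 0*-20 = 1
  c_4 = 0*-17 + 0*-13 + 0*6 + 1*7 + 0*1 + 0*4 + 0*-20 = 7
  c_5 = 0*-17 + -2*-13 + 0*6 + 0*7 + 0*1 + 0*4 + 1*-20 = 6
  c_6 = 0*-17 + 0*-13 + 0*6 + 0*7 + 0*1 + 1*4 + 0*-20 = 4
  c_7 = -1*-17 + 2*-13 + 2*6 + 0*7 + 0*1 + 0*4 + 0*-20 = 3
Writing each c_i in base p = 3:
  c_1 = 1 = 1·3^0
  c_2 = 6 = 0·3^0 + 2·3^1
  c_3 = 1 = 1·3^0
  c_4 = 7 = 1·3^0 + 2·3^1
  c_5 = 6 = 0·3^0 + 2·3^1
  c_6 = 4 = 1·3^0 + 1·3^1
  c_7 = 3 = 0·3^0 + 1·3^1
p-restricted factor λ_0 = (1, 0, 1, 1, 0, 1, 0)
p-restricted factor λ_1 = (0, 2, 0, 2, 2, 1, 1)

((1, 0, 1, 1, 0, 1, 0), (0, 2, 0, 2, 2, 1, 1))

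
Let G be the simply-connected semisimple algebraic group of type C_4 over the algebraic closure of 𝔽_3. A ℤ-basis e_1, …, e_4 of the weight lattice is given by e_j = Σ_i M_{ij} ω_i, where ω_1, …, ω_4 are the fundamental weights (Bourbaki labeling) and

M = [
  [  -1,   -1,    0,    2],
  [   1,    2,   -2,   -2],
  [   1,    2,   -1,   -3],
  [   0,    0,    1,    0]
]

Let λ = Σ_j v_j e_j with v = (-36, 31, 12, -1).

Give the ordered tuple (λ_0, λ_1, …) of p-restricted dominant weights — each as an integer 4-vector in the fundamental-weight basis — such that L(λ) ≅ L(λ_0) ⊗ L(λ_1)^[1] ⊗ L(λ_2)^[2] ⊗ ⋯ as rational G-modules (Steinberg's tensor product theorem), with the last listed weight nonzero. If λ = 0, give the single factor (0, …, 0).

In the fundamental-weight basis, λ has coordinates c = M·v (v = (-36, 31, 12, -1)):
  c_1 = -1*-36 + -1*31 + 0*12 + 2*-1 = 3
  c_2 = 1*-36 + 2*31 + -2*12 + -2*-1 = 4
  c_3 = 1*-36 + 2*31 + -1*12 + -3*-1 = 17
  c_4 = 0*-36 + 0*31 + 1*12 + 0*-1 = 12
Expand coordinatewise in base 3:
  c_1 = 3 = 0·3^0 + 1·3^1
  c_2 = 4 = 1·3^0 + 1·3^1
  c_3 = 17 = 2·3^0 + 2·3^1 + 1·3^2
  c_4 = 12 = 0·3^0 + 1·3^1 + 1·3^2
p-restricted factor λ_0 = (0, 1, 2, 0)
p-restricted factor λ_1 = (1, 1, 2, 1)
p-restricted factor λ_2 = (0, 0, 1, 1)

((0, 1, 2, 0), (1, 1, 2, 1), (0, 0, 1, 1))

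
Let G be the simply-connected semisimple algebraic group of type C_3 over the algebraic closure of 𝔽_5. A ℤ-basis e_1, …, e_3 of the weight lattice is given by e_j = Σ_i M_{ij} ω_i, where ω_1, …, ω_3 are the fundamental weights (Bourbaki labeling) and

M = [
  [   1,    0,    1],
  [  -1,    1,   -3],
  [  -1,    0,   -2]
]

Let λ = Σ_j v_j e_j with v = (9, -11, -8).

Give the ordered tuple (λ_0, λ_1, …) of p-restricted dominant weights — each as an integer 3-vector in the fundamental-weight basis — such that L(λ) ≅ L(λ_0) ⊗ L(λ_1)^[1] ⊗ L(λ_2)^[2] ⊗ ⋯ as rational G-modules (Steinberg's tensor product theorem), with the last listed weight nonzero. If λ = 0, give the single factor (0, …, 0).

((1, 4, 2), (0, 0, 1))

In the fundamental-weight basis, λ has coordinates c = M·v (v = (9, -11, -8)):
  c_1 = 1*9 + 0*-11 + 1*-8 = 1
  c_2 = -1*9 + 1*-11 + -3*-8 = 4
  c_3 = -1*9 + 0*-11 + -2*-8 = 7
Writing each c_i in base p = 5:
  c_1 = 1 = 1·5^0
  c_2 = 4 = 4·5^0
  c_3 = 7 = 2·5^0 + 1·5^1
Factor λ_0 = (1, 4, 2)
Factor λ_1 = (0, 0, 1)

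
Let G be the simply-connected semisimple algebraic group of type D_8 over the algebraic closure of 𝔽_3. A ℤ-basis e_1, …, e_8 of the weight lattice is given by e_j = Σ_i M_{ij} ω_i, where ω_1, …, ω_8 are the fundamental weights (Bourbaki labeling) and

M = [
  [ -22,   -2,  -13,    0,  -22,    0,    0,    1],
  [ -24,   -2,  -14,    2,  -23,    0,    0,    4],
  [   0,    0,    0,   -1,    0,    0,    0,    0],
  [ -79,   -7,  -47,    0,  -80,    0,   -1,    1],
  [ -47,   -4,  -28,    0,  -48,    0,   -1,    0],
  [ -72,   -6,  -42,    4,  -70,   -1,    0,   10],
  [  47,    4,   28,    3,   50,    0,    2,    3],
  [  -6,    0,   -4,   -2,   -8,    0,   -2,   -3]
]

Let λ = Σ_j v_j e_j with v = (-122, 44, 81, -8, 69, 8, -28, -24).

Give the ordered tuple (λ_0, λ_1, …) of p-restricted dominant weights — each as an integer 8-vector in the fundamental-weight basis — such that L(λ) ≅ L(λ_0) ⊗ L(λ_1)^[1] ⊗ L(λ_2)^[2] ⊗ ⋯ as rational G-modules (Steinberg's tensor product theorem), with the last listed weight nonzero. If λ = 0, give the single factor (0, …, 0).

ω-coordinates c = M·v, v = (-122, 44, 81, -8, 69, 8, -28, -24):
  c_1 = (-22)·(-122) + (-2)·(44) + (-13)·(81) + (0)·(-8) + (-22)·(69) + 0·8 + (0)·(-28) + (1)·(-24) = 1
  c_2 = (-24)·(-122) + (-2)·(44) + (-14)·(81) + (2)·(-8) + (-23)·(69) + 0·8 + (0)·(-28) + (4)·(-24) = 7
  c_3 = (0)·(-122) + 0·44 + 0·81 + (-1)·(-8) + 0·69 + 0·8 + (0)·(-28) + (0)·(-24) = 8
  c_4 = (-79)·(-122) + (-7)·(44) + (-47)·(81) + (0)·(-8) + (-80)·(69) + 0·8 + (-1)·(-28) + (1)·(-24) = 7
  c_5 = (-47)·(-122) + (-4)·(44) + (-28)·(81) + (0)·(-8) + (-48)·(69) + 0·8 + (-1)·(-28) + (0)·(-24) = 6
  c_6 = (-72)·(-122) + (-6)·(44) + (-42)·(81) + (4)·(-8) + (-70)·(69) + (-1)·(8) + (0)·(-28) + (10)·(-24) = 8
  c_7 = (47)·(-122) + 4·44 + 28·81 + (3)·(-8) + 50·69 + 0·8 + (2)·(-28) + (3)·(-24) = 8
  c_8 = (-6)·(-122) + 0·44 + (-4)·(81) + (-2)·(-8) + (-8)·(69) + 0·8 + (-2)·(-28) + (-3)·(-24) = 0
p = 3; digits c_i = Σ_j d_{ij}·3^j, 0 ≤ d_{ij} < 3:
  c_1 = 1 = 1·3^0
  c_2 = 7 = 1·3^0 + 2·3^1
  c_3 = 8 = 2·3^0 + 2·3^1
  c_4 = 7 = 1·3^0 + 2·3^1
  c_5 = 6 = 0·3^0 + 2·3^1
  c_6 = 8 = 2·3^0 + 2·3^1
  c_7 = 8 = 2·3^0 + 2·3^1
  c_8 = 0
p-restricted factor λ_0 = (1, 1, 2, 1, 0, 2, 2, 0)
p-restricted factor λ_1 = (0, 2, 2, 2, 2, 2, 2, 0)

((1, 1, 2, 1, 0, 2, 2, 0), (0, 2, 2, 2, 2, 2, 2, 0))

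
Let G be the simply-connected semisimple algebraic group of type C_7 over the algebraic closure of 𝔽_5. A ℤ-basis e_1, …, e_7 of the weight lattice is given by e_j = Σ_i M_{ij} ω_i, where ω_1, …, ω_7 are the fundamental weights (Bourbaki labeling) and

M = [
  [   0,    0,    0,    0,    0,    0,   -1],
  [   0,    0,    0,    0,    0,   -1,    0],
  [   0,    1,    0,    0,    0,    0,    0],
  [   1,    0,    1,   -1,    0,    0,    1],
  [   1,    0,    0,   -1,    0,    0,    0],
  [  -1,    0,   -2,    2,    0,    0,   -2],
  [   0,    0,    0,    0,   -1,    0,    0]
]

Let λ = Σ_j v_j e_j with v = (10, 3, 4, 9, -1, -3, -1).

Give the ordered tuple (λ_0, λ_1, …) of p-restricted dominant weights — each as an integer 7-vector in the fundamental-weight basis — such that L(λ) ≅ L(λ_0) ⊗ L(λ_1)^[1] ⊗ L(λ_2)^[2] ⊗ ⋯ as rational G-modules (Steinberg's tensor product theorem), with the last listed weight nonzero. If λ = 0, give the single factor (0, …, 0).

ω-coordinates c = M·v, v = (10, 3, 4, 9, -1, -3, -1):
  c_1 = 0*10 + 0*3 + 0*4 + 0*9 + 0*-1 + 0*-3 + -1*-1 = 1
  c_2 = 0*10 + 0*3 + 0*4 + 0*9 + 0*-1 + -1*-3 + 0*-1 = 3
  c_3 = 0*10 + 1*3 + 0*4 + 0*9 + 0*-1 + 0*-3 + 0*-1 = 3
  c_4 = 1*10 + 0*3 + 1*4 + -1*9 + 0*-1 + 0*-3 + 1*-1 = 4
  c_5 = 1*10 + 0*3 + 0*4 + -1*9 + 0*-1 + 0*-3 + 0*-1 = 1
  c_6 = -1*10 + 0*3 + -2*4 + 2*9 + 0*-1 + 0*-3 + -2*-1 = 2
  c_7 = 0*10 + 0*3 + 0*4 + 0*9 + -1*-1 + 0*-3 + 0*-1 = 1
Writing each c_i in base p = 5:
  c_1 = 1 = 1·5^0
  c_2 = 3 = 3·5^0
  c_3 = 3 = 3·5^0
  c_4 = 4 = 4·5^0
  c_5 = 1 = 1·5^0
  c_6 = 2 = 2·5^0
  c_7 = 1 = 1·5^0
p-restricted factor λ_0 = (1, 3, 3, 4, 1, 2, 1)

((1, 3, 3, 4, 1, 2, 1),)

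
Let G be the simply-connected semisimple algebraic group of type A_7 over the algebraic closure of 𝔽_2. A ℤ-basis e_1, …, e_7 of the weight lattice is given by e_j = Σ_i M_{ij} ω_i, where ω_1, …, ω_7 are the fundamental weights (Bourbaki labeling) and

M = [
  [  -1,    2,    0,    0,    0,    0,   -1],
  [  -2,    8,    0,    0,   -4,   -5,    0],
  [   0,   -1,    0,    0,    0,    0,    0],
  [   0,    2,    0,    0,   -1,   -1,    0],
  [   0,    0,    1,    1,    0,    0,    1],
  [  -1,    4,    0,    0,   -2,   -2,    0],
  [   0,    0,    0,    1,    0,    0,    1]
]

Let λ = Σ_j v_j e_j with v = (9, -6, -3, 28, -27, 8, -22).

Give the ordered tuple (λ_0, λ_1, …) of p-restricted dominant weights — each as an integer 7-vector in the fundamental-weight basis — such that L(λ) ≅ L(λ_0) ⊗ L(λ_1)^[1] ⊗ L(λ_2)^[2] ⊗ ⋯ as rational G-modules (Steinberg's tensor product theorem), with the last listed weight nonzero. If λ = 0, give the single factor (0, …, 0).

((1, 0, 0, 1, 1, 1, 0), (0, 1, 1, 1, 1, 0, 1), (0, 0, 1, 1, 0, 1, 1))

Converting to the ω-basis (c_i = row i of M dotted with v = (9, -6, -3, 28, -27, 8, -22)):
  c_1 = (-1)·(9) + (2)·(-6) + (0)·(-3) + 0·28 + (0)·(-27) + 0·8 + (-1)·(-22) = 1
  c_2 = (-2)·(9) + (8)·(-6) + (0)·(-3) + 0·28 + (-4)·(-27) + (-5)·(8) + (0)·(-22) = 2
  c_3 = 0·9 + (-1)·(-6) + (0)·(-3) + 0·28 + (0)·(-27) + 0·8 + (0)·(-22) = 6
  c_4 = 0·9 + (2)·(-6) + (0)·(-3) + 0·28 + (-1)·(-27) + (-1)·(8) + (0)·(-22) = 7
  c_5 = 0·9 + (0)·(-6) + (1)·(-3) + 1·28 + (0)·(-27) + 0·8 + (1)·(-22) = 3
  c_6 = (-1)·(9) + (4)·(-6) + (0)·(-3) + 0·28 + (-2)·(-27) + (-2)·(8) + (0)·(-22) = 5
  c_7 = 0·9 + (0)·(-6) + (0)·(-3) + 1·28 + (0)·(-27) + 0·8 + (1)·(-22) = 6
Writing each c_i in base p = 2:
  c_1 = 1 = 1·2^0
  c_2 = 2 = 0·2^0 + 1·2^1
  c_3 = 6 = 0·2^0 + 1·2^1 + 1·2^2
  c_4 = 7 = 1·2^0 + 1·2^1 + 1·2^2
  c_5 = 3 = 1·2^0 + 1·2^1
  c_6 = 5 = 1·2^0 + 0·2^1 + 1·2^2
  c_7 = 6 = 0·2^0 + 1·2^1 + 1·2^2
p-restricted factor λ_0 = (1, 0, 0, 1, 1, 1, 0)
p-restricted factor λ_1 = (0, 1, 1, 1, 1, 0, 1)
p-restricted factor λ_2 = (0, 0, 1, 1, 0, 1, 1)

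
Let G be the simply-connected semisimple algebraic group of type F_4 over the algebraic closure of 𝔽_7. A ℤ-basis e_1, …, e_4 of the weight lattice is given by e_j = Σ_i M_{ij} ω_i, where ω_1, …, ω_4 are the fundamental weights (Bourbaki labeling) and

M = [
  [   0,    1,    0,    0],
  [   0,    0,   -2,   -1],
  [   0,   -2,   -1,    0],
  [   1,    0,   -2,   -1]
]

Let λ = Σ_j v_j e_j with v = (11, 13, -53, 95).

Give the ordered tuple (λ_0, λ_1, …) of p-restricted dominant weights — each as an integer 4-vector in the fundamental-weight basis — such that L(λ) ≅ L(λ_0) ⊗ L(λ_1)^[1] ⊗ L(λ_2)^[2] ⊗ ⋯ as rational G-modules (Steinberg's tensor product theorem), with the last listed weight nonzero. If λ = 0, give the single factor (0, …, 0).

((6, 4, 6, 1), (1, 1, 3, 3))

Converting to the ω-basis (c_i = row i of M dotted with v = (11, 13, -53, 95)):
  c_1 = 0*11 + 1*13 + 0*-53 + 0*95 = 13
  c_2 = 0*11 + 0*13 + -2*-53 + -1*95 = 11
  c_3 = 0*11 + -2*13 + -1*-53 + 0*95 = 27
  c_4 = 1*11 + 0*13 + -2*-53 + -1*95 = 22
p = 7; digits c_i = Σ_j d_{ij}·7^j, 0 ≤ d_{ij} < 7:
  c_1 = 13 = 6·7^0 + 1·7^1
  c_2 = 11 = 4·7^0 + 1·7^1
  c_3 = 27 = 6·7^0 + 3·7^1
  c_4 = 22 = 1·7^0 + 3·7^1
Factor λ_0 = (6, 4, 6, 1)
Factor λ_1 = (1, 1, 3, 3)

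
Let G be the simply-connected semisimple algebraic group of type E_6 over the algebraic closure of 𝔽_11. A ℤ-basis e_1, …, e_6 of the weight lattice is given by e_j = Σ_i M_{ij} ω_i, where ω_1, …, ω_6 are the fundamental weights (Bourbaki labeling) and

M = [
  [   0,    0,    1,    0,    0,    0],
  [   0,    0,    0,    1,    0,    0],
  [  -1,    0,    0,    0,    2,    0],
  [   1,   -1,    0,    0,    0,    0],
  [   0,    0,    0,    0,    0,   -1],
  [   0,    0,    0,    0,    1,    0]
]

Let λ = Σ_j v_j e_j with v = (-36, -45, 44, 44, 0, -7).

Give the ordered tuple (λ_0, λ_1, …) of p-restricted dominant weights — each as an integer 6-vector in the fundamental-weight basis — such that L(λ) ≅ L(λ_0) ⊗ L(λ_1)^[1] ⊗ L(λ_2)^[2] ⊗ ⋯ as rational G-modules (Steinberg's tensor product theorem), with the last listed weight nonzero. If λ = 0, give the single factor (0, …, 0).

((0, 0, 3, 9, 7, 0), (4, 4, 3, 0, 0, 0))

Converting to the ω-basis (c_i = row i of M dotted with v = (-36, -45, 44, 44, 0, -7)):
  c_1 = (0)·(-36) + (0)·(-45) + (1)·(44) + (0)·(44) + (0)·(0) + (0)·(-7) = 44
  c_2 = (0)·(-36) + (0)·(-45) + (0)·(44) + (1)·(44) + (0)·(0) + (0)·(-7) = 44
  c_3 = (-1)·(-36) + (0)·(-45) + (0)·(44) + (0)·(44) + (2)·(0) + (0)·(-7) = 36
  c_4 = (1)·(-36) + (-1)·(-45) + (0)·(44) + (0)·(44) + (0)·(0) + (0)·(-7) = 9
  c_5 = (0)·(-36) + (0)·(-45) + (0)·(44) + (0)·(44) + (0)·(0) + (-1)·(-7) = 7
  c_6 = (0)·(-36) + (0)·(-45) + (0)·(44) + (0)·(44) + (1)·(0) + (0)·(-7) = 0
Writing each c_i in base p = 11:
  c_1 = 44 = 0·11^0 + 4·11^1
  c_2 = 44 = 0·11^0 + 4·11^1
  c_3 = 36 = 3·11^0 + 3·11^1
  c_4 = 9 = 9·11^0
  c_5 = 7 = 7·11^0
  c_6 = 0
p-restricted factor λ_0 = (0, 0, 3, 9, 7, 0)
p-restricted factor λ_1 = (4, 4, 3, 0, 0, 0)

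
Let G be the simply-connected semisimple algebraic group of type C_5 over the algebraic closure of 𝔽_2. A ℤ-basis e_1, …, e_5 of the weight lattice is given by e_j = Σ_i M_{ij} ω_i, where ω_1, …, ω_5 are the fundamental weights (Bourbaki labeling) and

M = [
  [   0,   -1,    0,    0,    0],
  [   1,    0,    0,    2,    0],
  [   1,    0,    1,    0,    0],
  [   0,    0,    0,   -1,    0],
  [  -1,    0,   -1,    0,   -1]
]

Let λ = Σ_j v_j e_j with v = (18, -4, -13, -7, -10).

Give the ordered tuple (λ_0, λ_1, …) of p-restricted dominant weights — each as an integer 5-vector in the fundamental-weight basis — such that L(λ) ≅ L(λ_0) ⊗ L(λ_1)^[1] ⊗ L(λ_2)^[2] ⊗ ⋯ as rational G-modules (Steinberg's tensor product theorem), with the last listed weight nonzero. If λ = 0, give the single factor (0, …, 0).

Change of basis e → ω: c = M·v where v = (18, -4, -13, -7, -10):
  c_1 = 0*18 + -1*-4 + 0*-13 + 0*-7 + 0*-10 = 4
  c_2 = 1*18 + 0*-4 + 0*-13 + 2*-7 + 0*-10 = 4
  c_3 = 1*18 + 0*-4 + 1*-13 + 0*-7 + 0*-10 = 5
  c_4 = 0*18 + 0*-4 + 0*-13 + -1*-7 + 0*-10 = 7
  c_5 = -1*18 + 0*-4 + -1*-13 + 0*-7 + -1*-10 = 5
p = 2; digits c_i = Σ_j d_{ij}·2^j, 0 ≤ d_{ij} < 2:
  c_1 = 4 = 0·2^0 + 0·2^1 + 1·2^2
  c_2 = 4 = 0·2^0 + 0·2^1 + 1·2^2
  c_3 = 5 = 1·2^0 + 0·2^1 + 1·2^2
  c_4 = 7 = 1·2^0 + 1·2^1 + 1·2^2
  c_5 = 5 = 1·2^0 + 0·2^1 + 1·2^2
p-restricted factor λ_0 = (0, 0, 1, 1, 1)
p-restricted factor λ_1 = (0, 0, 0, 1, 0)
p-restricted factor λ_2 = (1, 1, 1, 1, 1)

((0, 0, 1, 1, 1), (0, 0, 0, 1, 0), (1, 1, 1, 1, 1))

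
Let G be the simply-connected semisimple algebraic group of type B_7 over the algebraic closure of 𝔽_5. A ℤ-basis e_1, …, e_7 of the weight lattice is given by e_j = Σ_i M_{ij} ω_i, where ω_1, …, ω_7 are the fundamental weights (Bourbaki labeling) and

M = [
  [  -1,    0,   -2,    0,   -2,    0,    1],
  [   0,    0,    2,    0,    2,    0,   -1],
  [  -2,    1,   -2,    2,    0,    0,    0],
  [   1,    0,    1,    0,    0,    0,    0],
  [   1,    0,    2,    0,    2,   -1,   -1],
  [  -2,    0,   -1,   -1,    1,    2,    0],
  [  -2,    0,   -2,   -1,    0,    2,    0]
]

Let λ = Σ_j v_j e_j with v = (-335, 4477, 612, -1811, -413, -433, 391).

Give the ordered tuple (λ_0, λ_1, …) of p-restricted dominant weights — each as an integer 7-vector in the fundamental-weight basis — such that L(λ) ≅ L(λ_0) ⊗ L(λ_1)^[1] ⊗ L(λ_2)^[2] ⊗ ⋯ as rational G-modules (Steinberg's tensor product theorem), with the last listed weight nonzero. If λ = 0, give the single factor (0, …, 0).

((3, 2, 1, 2, 0, 0, 1), (0, 1, 0, 0, 1, 3, 3), (3, 0, 2, 1, 4, 3, 0), (2, 0, 2, 2, 0, 4, 3))

ω-coordinates c = M·v, v = (-335, 4477, 612, -1811, -413, -433, 391):
  c_1 = (-1)·(-335) + (0)·(4477) + (-2)·(612) + (0)·(-1811) + (-2)·(-413) + (0)·(-433) + (1)·(391) = 328
  c_2 = (0)·(-335) + (0)·(4477) + (2)·(612) + (0)·(-1811) + (2)·(-413) + (0)·(-433) + (-1)·(391) = 7
  c_3 = (-2)·(-335) + (1)·(4477) + (-2)·(612) + (2)·(-1811) + (0)·(-413) + (0)·(-433) + (0)·(391) = 301
  c_4 = (1)·(-335) + (0)·(4477) + (1)·(612) + (0)·(-1811) + (0)·(-413) + (0)·(-433) + (0)·(391) = 277
  c_5 = (1)·(-335) + (0)·(4477) + (2)·(612) + (0)·(-1811) + (2)·(-413) + (-1)·(-433) + (-1)·(391) = 105
  c_6 = (-2)·(-335) + (0)·(4477) + (-1)·(612) + (-1)·(-1811) + (1)·(-413) + (2)·(-433) + (0)·(391) = 590
  c_7 = (-2)·(-335) + (0)·(4477) + (-2)·(612) + (-1)·(-1811) + (0)·(-413) + (2)·(-433) + (0)·(391) = 391
p = 5; digits c_i = Σ_j d_{ij}·5^j, 0 ≤ d_{ij} < 5:
  c_1 = 328 = 3·5^0 + 0·5^1 + 3·5^2 + 2·5^3
  c_2 = 7 = 2·5^0 + 1·5^1
  c_3 = 301 = 1·5^0 + 0·5^1 + 2·5^2 + 2·5^3
  c_4 = 277 = 2·5^0 + 0·5^1 + 1·5^2 + 2·5^3
  c_5 = 105 = 0·5^0 + 1·5^1 + 4·5^2
  c_6 = 590 = 0·5^0 + 3·5^1 + 3·5^2 + 4·5^3
  c_7 = 391 = 1·5^0 + 3·5^1 + 0·5^2 + 3·5^3
λ_0 = (3, 2, 1, 2, 0, 0, 1)
λ_1 = (0, 1, 0, 0, 1, 3, 3)
λ_2 = (3, 0, 2, 1, 4, 3, 0)
λ_3 = (2, 0, 2, 2, 0, 4, 3)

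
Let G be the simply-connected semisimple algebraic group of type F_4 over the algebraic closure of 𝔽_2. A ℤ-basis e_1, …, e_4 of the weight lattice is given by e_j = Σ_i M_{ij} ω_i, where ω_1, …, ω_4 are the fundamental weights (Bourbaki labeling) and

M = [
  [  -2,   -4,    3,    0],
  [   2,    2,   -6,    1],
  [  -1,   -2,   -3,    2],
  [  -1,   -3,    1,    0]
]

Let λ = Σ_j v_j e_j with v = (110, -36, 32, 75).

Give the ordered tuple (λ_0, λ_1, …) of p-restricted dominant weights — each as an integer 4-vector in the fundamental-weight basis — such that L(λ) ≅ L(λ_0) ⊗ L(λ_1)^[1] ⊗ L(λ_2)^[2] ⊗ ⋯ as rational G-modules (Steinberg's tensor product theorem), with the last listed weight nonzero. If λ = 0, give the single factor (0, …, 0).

Converting to the ω-basis (c_i = row i of M dotted with v = (110, -36, 32, 75)):
  c_1 = -2*110 + -4*-36 + 3*32 + 0*75 = 20
  c_2 = 2*110 + 2*-36 + -6*32 + 1*75 = 31
  c_3 = -1*110 + -2*-36 + -3*32 + 2*75 = 16
  c_4 = -1*110 + -3*-36 + 1*32 + 0*75 = 30
Writing each c_i in base p = 2:
  c_1 = 20 = 0·2^0 + 0·2^1 + 1·2^2 + 0·2^3 + 1·2^4
  c_2 = 31 = 1·2^0 + 1·2^1 + 1·2^2 + 1·2^3 + 1·2^4
  c_3 = 16 = 0·2^0 + 0·2^1 + 0·2^2 + 0·2^3 + 1·2^4
  c_4 = 30 = 0·2^0 + 1·2^1 + 1·2^2 + 1·2^3 + 1·2^4
λ_0 = (0, 1, 0, 0)
λ_1 = (0, 1, 0, 1)
λ_2 = (1, 1, 0, 1)
λ_3 = (0, 1, 0, 1)
λ_4 = (1, 1, 1, 1)

((0, 1, 0, 0), (0, 1, 0, 1), (1, 1, 0, 1), (0, 1, 0, 1), (1, 1, 1, 1))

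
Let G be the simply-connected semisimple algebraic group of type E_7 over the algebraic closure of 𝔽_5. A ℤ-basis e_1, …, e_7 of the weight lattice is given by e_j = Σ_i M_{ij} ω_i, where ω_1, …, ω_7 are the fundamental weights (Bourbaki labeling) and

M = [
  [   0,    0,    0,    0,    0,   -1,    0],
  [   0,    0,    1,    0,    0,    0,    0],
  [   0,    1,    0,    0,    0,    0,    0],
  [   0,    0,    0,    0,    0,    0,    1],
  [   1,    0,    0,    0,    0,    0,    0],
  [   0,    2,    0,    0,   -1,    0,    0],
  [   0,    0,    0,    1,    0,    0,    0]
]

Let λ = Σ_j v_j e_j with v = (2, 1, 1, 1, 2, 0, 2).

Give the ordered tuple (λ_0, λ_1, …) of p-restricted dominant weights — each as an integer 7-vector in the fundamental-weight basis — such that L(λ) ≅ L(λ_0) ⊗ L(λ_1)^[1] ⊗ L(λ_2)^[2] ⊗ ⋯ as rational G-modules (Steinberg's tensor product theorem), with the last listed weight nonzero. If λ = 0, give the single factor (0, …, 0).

((0, 1, 1, 2, 2, 0, 1),)

Compute c_i = Σ_j M_{ij} v_j with v = (2, 1, 1, 1, 2, 0, 2):
  c_1 = (0)·(2) + (0)·(1) + (0)·(1) + (0)·(1) + (0)·(2) + (-1)·(0) + (0)·(2) = 0
  c_2 = (0)·(2) + (0)·(1) + (1)·(1) + (0)·(1) + (0)·(2) + (0)·(0) + (0)·(2) = 1
  c_3 = (0)·(2) + (1)·(1) + (0)·(1) + (0)·(1) + (0)·(2) + (0)·(0) + (0)·(2) = 1
  c_4 = (0)·(2) + (0)·(1) + (0)·(1) + (0)·(1) + (0)·(2) + (0)·(0) + (1)·(2) = 2
  c_5 = (1)·(2) + (0)·(1) + (0)·(1) + (0)·(1) + (0)·(2) + (0)·(0) + (0)·(2) = 2
  c_6 = (0)·(2) + (2)·(1) + (0)·(1) + (0)·(1) + (-1)·(2) + (0)·(0) + (0)·(2) = 0
  c_7 = (0)·(2) + (0)·(1) + (0)·(1) + (1)·(1) + (0)·(2) + (0)·(0) + (0)·(2) = 1
p = 5; digits c_i = Σ_j d_{ij}·5^j, 0 ≤ d_{ij} < 5:
  c_1 = 0
  c_2 = 1 = 1·5^0
  c_3 = 1 = 1·5^0
  c_4 = 2 = 2·5^0
  c_5 = 2 = 2·5^0
  c_6 = 0
  c_7 = 1 = 1·5^0
λ_0 = (0, 1, 1, 2, 2, 0, 1)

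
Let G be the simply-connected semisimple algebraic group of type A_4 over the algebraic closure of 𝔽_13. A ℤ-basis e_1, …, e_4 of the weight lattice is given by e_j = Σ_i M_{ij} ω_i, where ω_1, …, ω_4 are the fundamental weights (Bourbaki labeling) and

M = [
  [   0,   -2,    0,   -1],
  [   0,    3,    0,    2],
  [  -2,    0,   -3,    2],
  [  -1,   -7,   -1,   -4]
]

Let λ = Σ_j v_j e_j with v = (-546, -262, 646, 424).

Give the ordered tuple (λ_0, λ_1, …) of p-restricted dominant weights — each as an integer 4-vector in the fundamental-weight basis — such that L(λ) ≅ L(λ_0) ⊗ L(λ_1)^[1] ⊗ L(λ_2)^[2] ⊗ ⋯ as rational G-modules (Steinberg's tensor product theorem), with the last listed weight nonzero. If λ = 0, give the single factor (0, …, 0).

Compute c_i = Σ_j M_{ij} v_j with v = (-546, -262, 646, 424):
  c_1 = 0*-546 + -2*-262 + 0*646 + -1*424 = 100
  c_2 = 0*-546 + 3*-262 + 0*646 + 2*424 = 62
  c_3 = -2*-546 + 0*-262 + -3*646 + 2*424 = 2
  c_4 = -1*-546 + -7*-262 + -1*646 + -4*424 = 38
Writing each c_i in base p = 13:
  c_1 = 100 = 9·13^0 + 7·13^1
  c_2 = 62 = 10·13^0 + 4·13^1
  c_3 = 2 = 2·13^0
  c_4 = 38 = 12·13^0 + 2·13^1
p-restricted factor λ_0 = (9, 10, 2, 12)
p-restricted factor λ_1 = (7, 4, 0, 2)

((9, 10, 2, 12), (7, 4, 0, 2))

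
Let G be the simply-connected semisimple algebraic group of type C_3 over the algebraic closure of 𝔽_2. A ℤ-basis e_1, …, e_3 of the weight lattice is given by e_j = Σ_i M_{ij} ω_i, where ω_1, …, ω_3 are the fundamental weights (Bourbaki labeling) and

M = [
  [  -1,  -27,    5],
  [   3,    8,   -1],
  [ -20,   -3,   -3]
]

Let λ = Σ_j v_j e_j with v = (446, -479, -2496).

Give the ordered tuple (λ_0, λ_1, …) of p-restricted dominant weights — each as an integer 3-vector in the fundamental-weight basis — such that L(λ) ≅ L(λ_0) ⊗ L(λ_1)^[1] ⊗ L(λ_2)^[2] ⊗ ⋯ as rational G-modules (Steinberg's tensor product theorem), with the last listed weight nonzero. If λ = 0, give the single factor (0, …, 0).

Converting to the ω-basis (c_i = row i of M dotted with v = (446, -479, -2496)):
  c_1 = (-1)·(446) + (-27)·(-479) + (5)·(-2496) = 7
  c_2 = (3)·(446) + (8)·(-479) + (-1)·(-2496) = 2
  c_3 = (-20)·(446) + (-3)·(-479) + (-3)·(-2496) = 5
Writing each c_i in base p = 2:
  c_1 = 7 = 1·2^0 + 1·2^1 + 1·2^2
  c_2 = 2 = 0·2^0 + 1·2^1
  c_3 = 5 = 1·2^0 + 0·2^1 + 1·2^2
λ_0 = (1, 0, 1)
λ_1 = (1, 1, 0)
λ_2 = (1, 0, 1)

((1, 0, 1), (1, 1, 0), (1, 0, 1))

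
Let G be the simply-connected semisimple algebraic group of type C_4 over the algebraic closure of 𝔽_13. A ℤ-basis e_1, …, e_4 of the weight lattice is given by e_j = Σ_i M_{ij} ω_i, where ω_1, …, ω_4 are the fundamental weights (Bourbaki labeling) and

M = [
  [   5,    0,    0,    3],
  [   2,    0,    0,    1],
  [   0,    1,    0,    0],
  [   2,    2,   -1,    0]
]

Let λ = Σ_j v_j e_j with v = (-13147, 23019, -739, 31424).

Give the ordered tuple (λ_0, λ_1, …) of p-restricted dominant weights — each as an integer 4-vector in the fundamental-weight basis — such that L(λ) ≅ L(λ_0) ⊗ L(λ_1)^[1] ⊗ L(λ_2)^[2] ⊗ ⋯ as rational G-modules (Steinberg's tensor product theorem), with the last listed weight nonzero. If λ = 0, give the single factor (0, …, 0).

Converting to the ω-basis (c_i = row i of M dotted with v = (-13147, 23019, -739, 31424)):
  c_1 = (5)·(-13147) + (0)·(23019) + (0)·(-739) + (3)·(31424) = 28537
  c_2 = (2)·(-13147) + (0)·(23019) + (0)·(-739) + (1)·(31424) = 5130
  c_3 = (0)·(-13147) + (1)·(23019) + (0)·(-739) + (0)·(31424) = 23019
  c_4 = (2)·(-13147) + (2)·(23019) + (-1)·(-739) + (0)·(31424) = 20483
Expand coordinatewise in base 13:
  c_1 = 28537 = 2·13^0 + 11·13^1 + 12·13^2 + 12·13^3
  c_2 = 5130 = 8·13^0 + 4·13^1 + 4·13^2 + 2·13^3
  c_3 = 23019 = 9·13^0 + 2·13^1 + 6·13^2 + 10·13^3
  c_4 = 20483 = 8·13^0 + 2·13^1 + 4·13^2 + 9·13^3
λ_0 = (2, 8, 9, 8)
λ_1 = (11, 4, 2, 2)
λ_2 = (12, 4, 6, 4)
λ_3 = (12, 2, 10, 9)

((2, 8, 9, 8), (11, 4, 2, 2), (12, 4, 6, 4), (12, 2, 10, 9))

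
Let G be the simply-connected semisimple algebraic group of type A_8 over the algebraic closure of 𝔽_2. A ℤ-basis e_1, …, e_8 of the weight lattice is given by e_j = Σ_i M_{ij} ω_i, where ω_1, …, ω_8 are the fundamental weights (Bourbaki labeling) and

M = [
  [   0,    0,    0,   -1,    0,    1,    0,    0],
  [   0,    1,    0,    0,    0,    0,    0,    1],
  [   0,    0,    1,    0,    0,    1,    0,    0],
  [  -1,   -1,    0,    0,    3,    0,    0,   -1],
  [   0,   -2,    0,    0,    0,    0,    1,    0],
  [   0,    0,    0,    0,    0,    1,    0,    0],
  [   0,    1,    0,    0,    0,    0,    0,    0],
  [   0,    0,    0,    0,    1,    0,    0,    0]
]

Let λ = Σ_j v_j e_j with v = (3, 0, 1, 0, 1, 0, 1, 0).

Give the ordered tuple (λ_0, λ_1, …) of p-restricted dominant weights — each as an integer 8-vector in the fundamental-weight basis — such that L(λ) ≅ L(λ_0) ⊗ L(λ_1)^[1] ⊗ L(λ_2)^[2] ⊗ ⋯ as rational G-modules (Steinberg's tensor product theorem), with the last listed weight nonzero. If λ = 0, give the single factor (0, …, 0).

Converting to the ω-basis (c_i = row i of M dotted with v = (3, 0, 1, 0, 1, 0, 1, 0)):
  c_1 = 0·3 + 0·0 + 0·1 + (-1)·(0) + 0·1 + 1·0 + 0·1 + 0·0 = 0
  c_2 = 0·3 + 1·0 + 0·1 + 0·0 + 0·1 + 0·0 + 0·1 + 1·0 = 0
  c_3 = 0·3 + 0·0 + 1·1 + 0·0 + 0·1 + 1·0 + 0·1 + 0·0 = 1
  c_4 = (-1)·(3) + (-1)·(0) + 0·1 + 0·0 + 3·1 + 0·0 + 0·1 + (-1)·(0) = 0
  c_5 = 0·3 + (-2)·(0) + 0·1 + 0·0 + 0·1 + 0·0 + 1·1 + 0·0 = 1
  c_6 = 0·3 + 0·0 + 0·1 + 0·0 + 0·1 + 1·0 + 0·1 + 0·0 = 0
  c_7 = 0·3 + 1·0 + 0·1 + 0·0 + 0·1 + 0·0 + 0·1 + 0·0 = 0
  c_8 = 0·3 + 0·0 + 0·1 + 0·0 + 1·1 + 0·0 + 0·1 + 0·0 = 1
Base-2 expansion of each c_i:
  c_1 = 0
  c_2 = 0
  c_3 = 1 = 1·2^0
  c_4 = 0
  c_5 = 1 = 1·2^0
  c_6 = 0
  c_7 = 0
  c_8 = 1 = 1·2^0
Factor λ_0 = (0, 0, 1, 0, 1, 0, 0, 1)

((0, 0, 1, 0, 1, 0, 0, 1),)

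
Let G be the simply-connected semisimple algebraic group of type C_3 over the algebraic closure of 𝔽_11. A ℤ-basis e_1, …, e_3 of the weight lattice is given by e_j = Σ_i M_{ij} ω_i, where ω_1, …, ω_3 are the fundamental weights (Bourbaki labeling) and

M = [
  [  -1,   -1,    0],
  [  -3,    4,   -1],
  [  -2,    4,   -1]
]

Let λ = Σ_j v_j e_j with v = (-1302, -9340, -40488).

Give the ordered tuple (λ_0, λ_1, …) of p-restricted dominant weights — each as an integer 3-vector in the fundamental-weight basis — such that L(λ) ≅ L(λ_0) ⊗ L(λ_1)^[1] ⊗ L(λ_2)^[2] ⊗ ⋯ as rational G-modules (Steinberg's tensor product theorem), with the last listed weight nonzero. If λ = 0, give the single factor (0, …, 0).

((5, 5, 1), (10, 1, 4), (10, 3, 3), (7, 5, 4))

Change of basis e → ω: c = M·v where v = (-1302, -9340, -40488):
  c_1 = (-1)·(-1302) + (-1)·(-9340) + (0)·(-40488) = 10642
  c_2 = (-3)·(-1302) + (4)·(-9340) + (-1)·(-40488) = 7034
  c_3 = (-2)·(-1302) + (4)·(-9340) + (-1)·(-40488) = 5732
p = 11; digits c_i = Σ_j d_{ij}·11^j, 0 ≤ d_{ij} < 11:
  c_1 = 10642 = 5·11^0 + 10·11^1 + 10·11^2 + 7·11^3
  c_2 = 7034 = 5·11^0 + 1·11^1 + 3·11^2 + 5·11^3
  c_3 = 5732 = 1·11^0 + 4·11^1 + 3·11^2 + 4·11^3
p-restricted factor λ_0 = (5, 5, 1)
p-restricted factor λ_1 = (10, 1, 4)
p-restricted factor λ_2 = (10, 3, 3)
p-restricted factor λ_3 = (7, 5, 4)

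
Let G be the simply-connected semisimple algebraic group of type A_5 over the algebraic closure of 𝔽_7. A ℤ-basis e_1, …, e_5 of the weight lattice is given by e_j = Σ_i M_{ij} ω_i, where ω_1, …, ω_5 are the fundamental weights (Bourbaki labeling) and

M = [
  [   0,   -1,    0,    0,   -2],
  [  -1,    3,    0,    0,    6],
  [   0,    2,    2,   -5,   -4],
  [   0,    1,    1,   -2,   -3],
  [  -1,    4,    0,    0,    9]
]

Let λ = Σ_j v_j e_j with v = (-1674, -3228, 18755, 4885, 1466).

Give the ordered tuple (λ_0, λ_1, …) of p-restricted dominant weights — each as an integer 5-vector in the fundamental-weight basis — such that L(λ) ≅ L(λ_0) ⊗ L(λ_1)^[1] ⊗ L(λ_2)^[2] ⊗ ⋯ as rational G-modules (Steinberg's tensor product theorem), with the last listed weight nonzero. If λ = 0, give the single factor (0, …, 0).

Compute c_i = Σ_j M_{ij} v_j with v = (-1674, -3228, 18755, 4885, 1466):
  c_1 = (0)·(-1674) + (-1)·(-3228) + (0)·(18755) + (0)·(4885) + (-2)·(1466) = 296
  c_2 = (-1)·(-1674) + (3)·(-3228) + (0)·(18755) + (0)·(4885) + (6)·(1466) = 786
  c_3 = (0)·(-1674) + (2)·(-3228) + (2)·(18755) + (-5)·(4885) + (-4)·(1466) = 765
  c_4 = (0)·(-1674) + (1)·(-3228) + (1)·(18755) + (-2)·(4885) + (-3)·(1466) = 1359
  c_5 = (-1)·(-1674) + (4)·(-3228) + (0)·(18755) + (0)·(4885) + (9)·(1466) = 1956
Expand coordinatewise in base 7:
  c_1 = 296 = 2·7^0 + 0·7^1 + 6·7^2
  c_2 = 786 = 2·7^0 + 0·7^1 + 2·7^2 + 2·7^3
  c_3 = 765 = 2·7^0 + 4·7^1 + 1·7^2 + 2·7^3
  c_4 = 1359 = 1·7^0 + 5·7^1 + 6·7^2 + 3·7^3
  c_5 = 1956 = 3·7^0 + 6·7^1 + 4·7^2 + 5·7^3
Factor λ_0 = (2, 2, 2, 1, 3)
Factor λ_1 = (0, 0, 4, 5, 6)
Factor λ_2 = (6, 2, 1, 6, 4)
Factor λ_3 = (0, 2, 2, 3, 5)

((2, 2, 2, 1, 3), (0, 0, 4, 5, 6), (6, 2, 1, 6, 4), (0, 2, 2, 3, 5))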